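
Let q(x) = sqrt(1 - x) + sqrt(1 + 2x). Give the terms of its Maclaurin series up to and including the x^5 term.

Combine the two series term by term.
[x^0] = 2;  [x^1] = 1/2;  [x^2] = -5/8;  [x^3] = 7/16;  [x^4] = -85/128;  [x^5] = 217/256.

217*x^5/256 - 85*x^4/128 + 7*x^3/16 - 5*x^2/8 + x/2 + 2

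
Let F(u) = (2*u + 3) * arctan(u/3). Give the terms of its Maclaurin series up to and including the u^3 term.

Shift and add copies of the series according to the polynomial's terms.

-u^3/27 + 2*u^2/3 + u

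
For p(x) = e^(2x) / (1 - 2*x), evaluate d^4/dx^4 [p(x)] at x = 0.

1040

Use 1/(1 - r) = Σ r^k on the denominator, then take the Cauchy product.
From the series, [x^4] p = 130/3; multiply by 4! = 24 to get 1040.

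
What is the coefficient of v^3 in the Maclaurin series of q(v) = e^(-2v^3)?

Apply the Taylor formula c_k = f^(k)(a)/k!.
[v^0] = 1;  [v^1] = 0;  [v^2] = 0;  [v^3] = -2.
So c_3 = q′′′(0)/3! = -2.

-2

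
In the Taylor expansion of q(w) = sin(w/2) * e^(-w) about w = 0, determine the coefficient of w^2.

Multiply the two series term by term and collect like powers.
q(0) = 0
q′(0) = 1/2
q′′(0) = -1

-1/2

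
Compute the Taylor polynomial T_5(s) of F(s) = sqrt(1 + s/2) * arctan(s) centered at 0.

Take the Cauchy product of the two expansions.
F(0) = 0
F′(0) = 1
F′′(0) = 1/2
F′′′(0) = -35/16
F^(4)(0) = -29/16
F^(5)(0) = 6389/256

6389*s^5/30720 - 29*s^4/384 - 35*s^3/96 + s^2/4 + s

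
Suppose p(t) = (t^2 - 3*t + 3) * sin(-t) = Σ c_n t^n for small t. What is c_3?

Distribute the polynomial across the series and collect like powers.
[t^0] = 0;  [t^1] = -3;  [t^2] = 3;  [t^3] = -1/2.

-1/2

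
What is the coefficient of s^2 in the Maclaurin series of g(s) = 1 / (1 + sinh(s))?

Use the geometric series for the reciprocal, then substitute.
g(0) = 1
g′(0) = -1
g′′(0) = 2

1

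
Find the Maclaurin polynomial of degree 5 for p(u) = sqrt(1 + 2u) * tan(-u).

Expand each factor separately, then convolve coefficients.

79*u^5/120 - 5*u^4/6 + u^3/6 - u^2 - u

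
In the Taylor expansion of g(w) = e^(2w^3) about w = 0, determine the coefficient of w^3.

[w^0] = 1;  [w^1] = 0;  [w^2] = 0;  [w^3] = 2.
So c_3 = g′′′(0)/3! = 2.

2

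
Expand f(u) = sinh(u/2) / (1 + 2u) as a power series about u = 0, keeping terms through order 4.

Multiply the two series term by term and collect like powers.

-97*u^4/24 + 97*u^3/48 - u^2 + u/2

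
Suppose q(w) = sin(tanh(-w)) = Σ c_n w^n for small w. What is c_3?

1/2

Substitute the inner expansion into the outer series and collect powers.
q(0) = 0
q′(0) = -1
q′′(0) = 0
q′′′(0) = 3
Dividing each by k! gives the coefficients c_0, ..., c_3.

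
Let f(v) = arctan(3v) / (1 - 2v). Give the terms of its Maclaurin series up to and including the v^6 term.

Write out both Maclaurin series and multiply, keeping only the needed powers.
f(0) = 0
f′(0) = 3
f′′(0) = 12
f′′′(0) = 18
f^(4)(0) = 144
f^(5)(0) = 7272
f^(6)(0) = 87264
Then c_k = f^(k)(0)/k! gives each Taylor coefficient.

606*v^6/5 + 303*v^5/5 + 6*v^4 + 3*v^3 + 6*v^2 + 3*v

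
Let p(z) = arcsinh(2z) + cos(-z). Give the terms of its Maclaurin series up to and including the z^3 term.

-4*z^3/3 - z^2/2 + 2*z + 1

Expand each term separately and add.
p(0) = 1
p′(0) = 2
p′′(0) = -1
p′′′(0) = -8
Then c_k = p^(k)(0)/k! gives each Taylor coefficient.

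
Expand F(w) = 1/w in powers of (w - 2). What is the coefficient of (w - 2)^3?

-1/16

Apply the Taylor formula c_k = f^(k)(a)/k!.
[(w - 2)^0] = 1/2;  [(w - 2)^1] = -1/4;  [(w - 2)^2] = 1/8;  [(w - 2)^3] = -1/16.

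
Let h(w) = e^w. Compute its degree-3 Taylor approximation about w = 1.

[(w - 1)^0] = e;  [(w - 1)^1] = e;  [(w - 1)^2] = e/2;  [(w - 1)^3] = e/6.

e*(w - 1)^3/6 + e*(w - 1)^2/2 + e*(w - 1) + e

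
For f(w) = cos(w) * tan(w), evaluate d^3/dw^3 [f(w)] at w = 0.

Expand each factor separately, then convolve coefficients.
The coefficient of w^3 in the expansion is -1/6, so f′′′(0) = 3! * (-1/6) = -1.

-1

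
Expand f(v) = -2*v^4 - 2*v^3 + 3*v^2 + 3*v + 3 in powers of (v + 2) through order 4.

Use the known series and substitute for the argument.
f(-2) = -7
f′(-2) = 31
f′′(-2) = -66
f′′′(-2) = 84
f^(4)(-2) = -48
Dividing each by k! gives the coefficients c_0, ..., c_4.

-2*(v + 2)^4 + 14*(v + 2)^3 - 33*(v + 2)^2 + 31*(v + 2) - 7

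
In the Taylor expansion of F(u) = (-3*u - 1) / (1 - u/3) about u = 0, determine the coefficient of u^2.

Distribute the polynomial across the series and collect like powers.
So c_2 = F′′(0)/2! = -10/9.

-10/9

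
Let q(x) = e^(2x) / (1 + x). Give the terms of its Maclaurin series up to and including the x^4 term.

Expand each factor separately, then convolve coefficients.

x^4/3 + x^3/3 + x^2 + x + 1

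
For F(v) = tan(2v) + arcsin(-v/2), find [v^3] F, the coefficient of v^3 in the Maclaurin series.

Combine the two series term by term.
F(0) = 0
F′(0) = 3/2
F′′(0) = 0
F′′′(0) = 127/8

127/48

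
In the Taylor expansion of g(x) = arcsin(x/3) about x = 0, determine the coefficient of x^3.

1/162

Apply the Taylor formula c_k = f^(k)(a)/k!.
g(0) = 0
g′(0) = 1/3
g′′(0) = 0
g′′′(0) = 1/27
The Taylor polynomial is Σ g^(k)(0)/k! · x^k.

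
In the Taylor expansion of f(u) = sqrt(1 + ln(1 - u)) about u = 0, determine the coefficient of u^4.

Let u equal the inner series; expand the outer function in u and truncate.
f(0) = 1
f′(0) = -1/2
f′′(0) = -3/4
f′′′(0) = -17/8
f^(4)(0) = -143/16
The Taylor polynomial is Σ f^(k)(0)/k! · u^k.

-143/384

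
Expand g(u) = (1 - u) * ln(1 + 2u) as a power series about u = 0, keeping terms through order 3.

Distribute the polynomial across the series and collect like powers.
g(0) = 0
g′(0) = 2
g′′(0) = -8
g′′′(0) = 28
Dividing each by k! gives the coefficients c_0, ..., c_3.

14*u^3/3 - 4*u^2 + 2*u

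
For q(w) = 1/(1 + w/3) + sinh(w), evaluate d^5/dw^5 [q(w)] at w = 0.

Add the two expansions coefficient-wise.
The coefficient of w^5 in the expansion is 41/9720, so q^(5)(0) = 5! * (41/9720) = 41/81.

41/81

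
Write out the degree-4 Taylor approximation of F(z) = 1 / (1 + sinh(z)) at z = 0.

Write 1/(1+u) = 1 - u + u^2 - u^3 + ... and substitute the series for u.

4*z^4/3 - 7*z^3/6 + z^2 - z + 1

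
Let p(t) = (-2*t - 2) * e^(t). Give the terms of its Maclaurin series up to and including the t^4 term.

-5*t^4/12 - 4*t^3/3 - 3*t^2 - 4*t - 2

Shift and add copies of the series according to the polynomial's terms.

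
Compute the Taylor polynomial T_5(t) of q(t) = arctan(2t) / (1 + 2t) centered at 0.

416*t^5/15 - 32*t^4/3 + 16*t^3/3 - 4*t^2 + 2*t

Write out both Maclaurin series and multiply, keeping only the needed powers.
q(0) = 0
q′(0) = 2
q′′(0) = -8
q′′′(0) = 32
q^(4)(0) = -256
q^(5)(0) = 3328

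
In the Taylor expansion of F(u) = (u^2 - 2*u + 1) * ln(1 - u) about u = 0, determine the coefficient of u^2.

3/2

Multiply each power in the prefactor through the base expansion.
F(0) = 0
F′(0) = -1
F′′(0) = 3
So c_2 = F′′(0)/2! = 3/2.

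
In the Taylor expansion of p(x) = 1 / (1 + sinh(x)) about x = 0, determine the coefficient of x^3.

Use the geometric series for the reciprocal, then substitute.
p(0) = 1
p′(0) = -1
p′′(0) = 2
p′′′(0) = -7
So c_3 = p′′′(0)/3! = -7/6.

-7/6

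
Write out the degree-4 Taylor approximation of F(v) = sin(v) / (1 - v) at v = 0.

Multiply the numerator's expansion by the denominator's geometric series.
F(0) = 0
F′(0) = 1
F′′(0) = 2
F′′′(0) = 5
F^(4)(0) = 20
The Taylor polynomial is Σ F^(k)(0)/k! · v^k.

5*v^4/6 + 5*v^3/6 + v^2 + v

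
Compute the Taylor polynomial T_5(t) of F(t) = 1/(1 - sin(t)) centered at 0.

61*t^5/120 + 2*t^4/3 + 5*t^3/6 + t^2 + t + 1

Let u equal the inner series; expand the outer function in u and truncate.
F(0) = 1
F′(0) = 1
F′′(0) = 2
F′′′(0) = 5
F^(4)(0) = 16
F^(5)(0) = 61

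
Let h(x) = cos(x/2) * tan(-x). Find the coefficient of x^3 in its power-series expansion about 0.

Multiply the two series term by term and collect like powers.
[x^0] = 0;  [x^1] = -1;  [x^2] = 0;  [x^3] = -5/24.
So c_3 = h′′′(0)/3! = -5/24.

-5/24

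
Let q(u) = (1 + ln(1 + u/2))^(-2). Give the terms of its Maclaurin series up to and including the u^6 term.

Plug the Maclaurin series of the inner function into that of the outer and collect terms.
q(0) = 1
q′(0) = -1
q′′(0) = 2
q′′′(0) = -23/4
q^(4)(0) = 171/8
q^(5)(0) = -777/8
q^(6)(0) = 8331/16

2777*u^6/3840 - 259*u^5/320 + 57*u^4/64 - 23*u^3/24 + u^2 - u + 1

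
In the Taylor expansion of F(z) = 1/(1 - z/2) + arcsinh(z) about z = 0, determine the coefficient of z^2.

Add the two expansions coefficient-wise.
[z^0] = 1;  [z^1] = 3/2;  [z^2] = 1/4.

1/4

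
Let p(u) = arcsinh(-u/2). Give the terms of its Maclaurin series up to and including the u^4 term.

u^3/48 - u/2

p(0) = 0
p′(0) = -1/2
p′′(0) = 0
p′′′(0) = 1/8
p^(4)(0) = 0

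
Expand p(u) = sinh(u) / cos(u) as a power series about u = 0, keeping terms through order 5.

Write the quotient as an unknown series and match coefficients against numerator = denominator · series.
[u^0] = 0;  [u^1] = 1;  [u^2] = 0;  [u^3] = 2/3;  [u^4] = 0;  [u^5] = 3/10.

3*u^5/10 + 2*u^3/3 + u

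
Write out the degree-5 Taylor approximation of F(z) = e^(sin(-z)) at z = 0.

z^5/15 - z^4/8 + z^2/2 - z + 1

Plug the Maclaurin series of the inner function into that of the outer and collect terms.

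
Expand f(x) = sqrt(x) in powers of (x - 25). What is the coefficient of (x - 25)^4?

-1/2000000

f(25) = 5
f′(25) = 1/10
f′′(25) = -1/500
f′′′(25) = 3/25000
f^(4)(25) = -3/250000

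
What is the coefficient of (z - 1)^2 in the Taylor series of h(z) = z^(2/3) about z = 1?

-1/9

Apply the Taylor formula c_k = f^(k)(a)/k!.
So c_2 = h′′(1)/2! = -1/9.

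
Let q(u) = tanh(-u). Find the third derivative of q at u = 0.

Compute the successive derivatives at the expansion point and divide by k!.
From the series, [u^3] q = 1/3; multiply by 3! = 6 to get 2.

2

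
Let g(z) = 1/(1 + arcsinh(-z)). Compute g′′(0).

Substitute the inner expansion into the outer series and collect powers.
The coefficient of z^2 in the expansion is 1, so g′′(0) = 2! * (1) = 2.

2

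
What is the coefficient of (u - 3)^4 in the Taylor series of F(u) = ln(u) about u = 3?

Apply the Taylor formula c_k = f^(k)(a)/k!.
F(3) = ln(3)
F′(3) = 1/3
F′′(3) = -1/9
F′′′(3) = 2/27
F^(4)(3) = -2/27
So c_4 = F^(4)(3)/4! = -1/324.

-1/324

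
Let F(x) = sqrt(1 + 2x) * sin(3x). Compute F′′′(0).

-36

Write out both Maclaurin series and multiply, keeping only the needed powers.
From the series, [x^3] F = -6; multiply by 3! = 6 to get -36.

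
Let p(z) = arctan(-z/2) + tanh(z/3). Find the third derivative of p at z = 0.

19/108

Add the two expansions coefficient-wise.
The coefficient of z^3 in the expansion is 19/648, so p′′′(0) = 3! * (19/648) = 19/108.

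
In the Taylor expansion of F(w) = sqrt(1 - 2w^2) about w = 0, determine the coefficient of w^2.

-1

[w^0] = 1;  [w^1] = 0;  [w^2] = -1.
So c_2 = F′′(0)/2! = -1.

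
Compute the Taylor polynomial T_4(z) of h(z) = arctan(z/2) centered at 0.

[z^0] = 0;  [z^1] = 1/2;  [z^2] = 0;  [z^3] = -1/24;  [z^4] = 0.

-z^3/24 + z/2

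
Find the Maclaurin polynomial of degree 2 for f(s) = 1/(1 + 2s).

4*s^2 - 2*s + 1

Use the known series and substitute for the argument.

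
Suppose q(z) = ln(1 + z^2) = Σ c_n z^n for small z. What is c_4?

-1/2

[z^0] = 0;  [z^1] = 0;  [z^2] = 1;  [z^3] = 0;  [z^4] = -1/2.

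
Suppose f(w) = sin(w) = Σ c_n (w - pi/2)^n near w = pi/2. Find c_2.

Apply the Taylor formula c_k = f^(k)(a)/k!.
[(w - pi/2)^0] = 1;  [(w - pi/2)^1] = 0;  [(w - pi/2)^2] = -1/2.
So c_2 = f′′(pi/2)/2! = -1/2.

-1/2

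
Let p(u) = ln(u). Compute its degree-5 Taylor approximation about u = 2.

(u - 2)^5/160 - (u - 2)^4/64 + (u - 2)^3/24 - (u - 2)^2/8 + (u - 2)/2 + ln(2)

[(u - 2)^0] = ln(2);  [(u - 2)^1] = 1/2;  [(u - 2)^2] = -1/8;  [(u - 2)^3] = 1/24;  [(u - 2)^4] = -1/64;  [(u - 2)^5] = 1/160.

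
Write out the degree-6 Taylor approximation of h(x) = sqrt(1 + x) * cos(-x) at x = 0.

-349*x^6/46080 + 13*x^5/768 + 25*x^4/384 - 3*x^3/16 - 5*x^2/8 + x/2 + 1

Take the Cauchy product of the two expansions.
[x^0] = 1;  [x^1] = 1/2;  [x^2] = -5/8;  [x^3] = -3/16;  [x^4] = 25/384;  [x^5] = 13/768;  [x^6] = -349/46080.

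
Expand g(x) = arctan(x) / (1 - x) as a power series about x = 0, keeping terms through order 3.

2*x^3/3 + x^2 + x

Multiply the two series term by term and collect like powers.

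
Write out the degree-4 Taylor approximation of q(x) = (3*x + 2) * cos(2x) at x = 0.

Multiply each power in the prefactor through the base expansion.
[x^0] = 2;  [x^1] = 3;  [x^2] = -4;  [x^3] = -6;  [x^4] = 4/3.

4*x^4/3 - 6*x^3 - 4*x^2 + 3*x + 2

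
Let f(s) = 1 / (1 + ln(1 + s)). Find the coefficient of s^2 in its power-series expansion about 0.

3/2

Expand as Σ (-1)^k u^k with u equal to the inner function's series.
[s^0] = 1;  [s^1] = -1;  [s^2] = 3/2.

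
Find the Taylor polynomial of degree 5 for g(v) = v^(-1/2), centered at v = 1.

[(v - 1)^0] = 1;  [(v - 1)^1] = -1/2;  [(v - 1)^2] = 3/8;  [(v - 1)^3] = -5/16;  [(v - 1)^4] = 35/128;  [(v - 1)^5] = -63/256.

-63*(v - 1)^5/256 + 35*(v - 1)^4/128 - 5*(v - 1)^3/16 + 3*(v - 1)^2/8 - (v - 1)/2 + 1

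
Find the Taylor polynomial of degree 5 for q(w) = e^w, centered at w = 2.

(w - 2)^5*e^(2)/120 + (w - 2)^4*e^(2)/24 + (w - 2)^3*e^(2)/6 + (w - 2)^2*e^(2)/2 + (w - 2)*e^(2) + e^(2)

q(2) = e^(2)
q′(2) = e^(2)
q′′(2) = e^(2)
q′′′(2) = e^(2)
q^(4)(2) = e^(2)
q^(5)(2) = e^(2)
Then c_k = q^(k)(2)/k! gives each Taylor coefficient.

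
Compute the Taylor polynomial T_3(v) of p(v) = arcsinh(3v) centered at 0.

-9*v^3/2 + 3*v

p(0) = 0
p′(0) = 3
p′′(0) = 0
p′′′(0) = -27
Then c_k = p^(k)(0)/k! gives each Taylor coefficient.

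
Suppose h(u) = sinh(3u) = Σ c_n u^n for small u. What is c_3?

h(0) = 0
h′(0) = 3
h′′(0) = 0
h′′′(0) = 27
So c_3 = h′′′(0)/3! = 9/2.

9/2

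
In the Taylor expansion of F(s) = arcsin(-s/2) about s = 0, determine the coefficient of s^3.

-1/48

c_3 = F′′′(0)/3! = -1/48.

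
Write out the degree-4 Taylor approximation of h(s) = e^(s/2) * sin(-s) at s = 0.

s^4/16 + s^3/24 - s^2/2 - s

Multiply the two series term by term and collect like powers.
[s^0] = 0;  [s^1] = -1;  [s^2] = -1/2;  [s^3] = 1/24;  [s^4] = 1/16.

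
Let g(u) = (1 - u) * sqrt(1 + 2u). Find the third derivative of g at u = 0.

6

Multiply each power in the prefactor through the base expansion.
The coefficient of u^3 in the expansion is 1, so g′′′(0) = 3! * (1) = 6.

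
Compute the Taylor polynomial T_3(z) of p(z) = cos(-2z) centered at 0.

1 - 2*z^2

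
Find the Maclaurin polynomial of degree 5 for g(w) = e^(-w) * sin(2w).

Expand each factor separately, then convolve coefficients.
g(0) = 0
g′(0) = 2
g′′(0) = -4
g′′′(0) = -2
g^(4)(0) = 24
g^(5)(0) = -38
Then c_k = g^(k)(0)/k! gives each Taylor coefficient.

-19*w^5/60 + w^4 - w^3/3 - 2*w^2 + 2*w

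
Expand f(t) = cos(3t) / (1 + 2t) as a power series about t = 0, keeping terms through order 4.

Take the Cauchy product of the two expansions.
f(0) = 1
f′(0) = -2
f′′(0) = -1
f′′′(0) = 6
f^(4)(0) = 33

11*t^4/8 + t^3 - t^2/2 - 2*t + 1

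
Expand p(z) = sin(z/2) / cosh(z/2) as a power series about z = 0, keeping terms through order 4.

-z^3/12 + z/2

Divide the numerator series by the denominator series (power-series long division).
[z^0] = 0;  [z^1] = 1/2;  [z^2] = 0;  [z^3] = -1/12;  [z^4] = 0.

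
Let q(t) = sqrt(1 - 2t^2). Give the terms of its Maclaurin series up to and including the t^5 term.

-t^4/2 - t^2 + 1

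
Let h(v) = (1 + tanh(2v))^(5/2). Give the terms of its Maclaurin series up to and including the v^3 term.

Substitute the inner expansion into the outer series and collect powers.
h(0) = 1
h′(0) = 5
h′′(0) = 15
h′′′(0) = -25

-25*v^3/6 + 15*v^2/2 + 5*v + 1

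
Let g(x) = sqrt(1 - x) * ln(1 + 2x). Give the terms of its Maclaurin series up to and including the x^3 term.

Write out both Maclaurin series and multiply, keeping only the needed powers.

41*x^3/12 - 3*x^2 + 2*x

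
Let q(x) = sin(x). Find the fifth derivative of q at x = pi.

From the series, [(x - pi)^5] q = -1/120; multiply by 5! = 120 to get -1.

-1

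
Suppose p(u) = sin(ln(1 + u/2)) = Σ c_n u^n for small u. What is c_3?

Plug the Maclaurin series of the inner function into that of the outer and collect terms.
[u^0] = 0;  [u^1] = 1/2;  [u^2] = -1/8;  [u^3] = 1/48.
So c_3 = p′′′(0)/3! = 1/48.

1/48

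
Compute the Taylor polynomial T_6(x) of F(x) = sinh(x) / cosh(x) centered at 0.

Write the quotient as an unknown series and match coefficients against numerator = denominator · series.
F(0) = 0
F′(0) = 1
F′′(0) = 0
F′′′(0) = -2
F^(4)(0) = 0
F^(5)(0) = 16
F^(6)(0) = 0

2*x^5/15 - x^3/3 + x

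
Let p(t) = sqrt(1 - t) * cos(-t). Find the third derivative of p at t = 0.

Multiply the two series term by term and collect like powers.
From the series, [t^3] p = 3/16; multiply by 3! = 6 to get 9/8.

9/8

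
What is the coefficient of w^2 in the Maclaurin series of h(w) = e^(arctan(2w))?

Substitute the inner expansion into the outer series and collect powers.

2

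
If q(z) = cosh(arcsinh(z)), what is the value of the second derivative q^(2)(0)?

Compose series: expand the inner function first, then feed it into the outer expansion.
The coefficient of z^2 in the expansion is 1/2, so q′′(0) = 2! * (1/2) = 1.

1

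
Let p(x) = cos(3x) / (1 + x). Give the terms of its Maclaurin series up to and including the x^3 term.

7*x^3/2 - 7*x^2/2 - x + 1

Write out both Maclaurin series and multiply, keeping only the needed powers.
[x^0] = 1;  [x^1] = -1;  [x^2] = -7/2;  [x^3] = 7/2.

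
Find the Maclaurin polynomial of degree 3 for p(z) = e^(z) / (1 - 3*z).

Multiply the numerator's expansion by the denominator's geometric series.
[z^0] = 1;  [z^1] = 4;  [z^2] = 25/2;  [z^3] = 113/3.

113*z^3/3 + 25*z^2/2 + 4*z + 1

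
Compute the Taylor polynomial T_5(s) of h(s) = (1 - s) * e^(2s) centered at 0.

-2*s^5/5 - 2*s^4/3 - 2*s^3/3 + s + 1

Distribute the polynomial across the series and collect like powers.
h(0) = 1
h′(0) = 1
h′′(0) = 0
h′′′(0) = -4
h^(4)(0) = -16
h^(5)(0) = -48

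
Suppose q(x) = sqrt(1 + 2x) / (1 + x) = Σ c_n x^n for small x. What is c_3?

Multiply the two series term by term and collect like powers.
q(0) = 1
q′(0) = 0
q′′(0) = -1
q′′′(0) = 6
So c_3 = q′′′(0)/3! = 1.

1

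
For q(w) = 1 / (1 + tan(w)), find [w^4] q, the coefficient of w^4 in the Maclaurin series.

Expand as Σ (-1)^k u^k with u equal to the inner function's series.
[w^0] = 1;  [w^1] = -1;  [w^2] = 1;  [w^3] = -4/3;  [w^4] = 5/3.

5/3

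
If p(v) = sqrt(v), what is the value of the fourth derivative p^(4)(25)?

-3/250000

The coefficient of (v - 25)^4 in the expansion is -1/2000000, so p^(4)(25) = 4! * (-1/2000000) = -3/250000.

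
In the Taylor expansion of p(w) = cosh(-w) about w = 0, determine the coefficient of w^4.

Compute the successive derivatives at the expansion point and divide by k!.
p(0) = 1
p′(0) = 0
p′′(0) = 1
p′′′(0) = 0
p^(4)(0) = 1
So c_4 = p^(4)(0)/4! = 1/24.

1/24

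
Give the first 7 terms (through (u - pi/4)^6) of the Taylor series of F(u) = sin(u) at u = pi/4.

F(pi/4) = sqrt(2)/2
F′(pi/4) = sqrt(2)/2
F′′(pi/4) = -sqrt(2)/2
F′′′(pi/4) = -sqrt(2)/2
F^(4)(pi/4) = sqrt(2)/2
F^(5)(pi/4) = sqrt(2)/2
F^(6)(pi/4) = -sqrt(2)/2
Dividing each by k! gives the coefficients c_0, ..., c_6.

-sqrt(2)*(u - pi/4)^6/1440 + sqrt(2)*(u - pi/4)^5/240 + sqrt(2)*(u - pi/4)^4/48 - sqrt(2)*(u - pi/4)^3/12 - sqrt(2)*(u - pi/4)^2/4 + sqrt(2)*(u - pi/4)/2 + sqrt(2)/2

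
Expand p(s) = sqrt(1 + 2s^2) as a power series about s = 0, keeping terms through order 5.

p(0) = 1
p′(0) = 0
p′′(0) = 2
p′′′(0) = 0
p^(4)(0) = -12
p^(5)(0) = 0
Then c_k = p^(k)(0)/k! gives each Taylor coefficient.

-s^4/2 + s^2 + 1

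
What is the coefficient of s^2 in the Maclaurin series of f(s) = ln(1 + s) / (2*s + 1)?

-5/2

Multiply the numerator's expansion by the denominator's geometric series.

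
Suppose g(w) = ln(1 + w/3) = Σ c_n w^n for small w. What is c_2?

Apply the Taylor formula c_k = f^(k)(a)/k!.
g(0) = 0
g′(0) = 1/3
g′′(0) = -1/9
So c_2 = g′′(0)/2! = -1/18.

-1/18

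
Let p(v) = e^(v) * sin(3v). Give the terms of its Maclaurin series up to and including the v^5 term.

Take the Cauchy product of the two expansions.
p(0) = 0
p′(0) = 3
p′′(0) = 6
p′′′(0) = -18
p^(4)(0) = -96
p^(5)(0) = -12
Dividing each by k! gives the coefficients c_0, ..., c_5.

-v^5/10 - 4*v^4 - 3*v^3 + 3*v^2 + 3*v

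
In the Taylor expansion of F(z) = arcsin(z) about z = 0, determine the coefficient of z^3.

Compute the successive derivatives at the expansion point and divide by k!.
F(0) = 0
F′(0) = 1
F′′(0) = 0
F′′′(0) = 1

1/6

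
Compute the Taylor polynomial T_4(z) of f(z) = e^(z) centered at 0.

Differentiate repeatedly and evaluate at the center.
[z^0] = 1;  [z^1] = 1;  [z^2] = 1/2;  [z^3] = 1/6;  [z^4] = 1/24.

z^4/24 + z^3/6 + z^2/2 + z + 1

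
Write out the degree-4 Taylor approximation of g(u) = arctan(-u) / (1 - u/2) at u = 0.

u^4/24 + u^3/12 - u^2/2 - u

Write out both Maclaurin series and multiply, keeping only the needed powers.
g(0) = 0
g′(0) = -1
g′′(0) = -1
g′′′(0) = 1/2
g^(4)(0) = 1
Dividing each by k! gives the coefficients c_0, ..., c_4.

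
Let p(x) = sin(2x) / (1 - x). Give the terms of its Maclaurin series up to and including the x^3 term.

2*x^3/3 + 2*x^2 + 2*x

Expand each factor separately, then convolve coefficients.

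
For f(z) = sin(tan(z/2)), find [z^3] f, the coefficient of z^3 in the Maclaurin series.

Compose series: expand the inner function first, then feed it into the outer expansion.
[z^0] = 0;  [z^1] = 1/2;  [z^2] = 0;  [z^3] = 1/48.
So c_3 = f′′′(0)/3! = 1/48.

1/48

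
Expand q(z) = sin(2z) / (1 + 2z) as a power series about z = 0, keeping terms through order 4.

-40*z^4/3 + 20*z^3/3 - 4*z^2 + 2*z

Take the Cauchy product of the two expansions.
q(0) = 0
q′(0) = 2
q′′(0) = -8
q′′′(0) = 40
q^(4)(0) = -320
Dividing each by k! gives the coefficients c_0, ..., c_4.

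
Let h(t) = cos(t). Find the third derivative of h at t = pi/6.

Apply the Taylor formula c_k = f^(k)(a)/k!.
The coefficient of (t - pi/6)^3 in the expansion is 1/12, so h′′′(pi/6) = 3! * (1/12) = 1/2.

1/2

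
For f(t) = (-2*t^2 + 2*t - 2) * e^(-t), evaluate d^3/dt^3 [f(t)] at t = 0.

Shift and add copies of the series according to the polynomial's terms.
The coefficient of t^3 in the expansion is 10/3, so f′′′(0) = 3! * (10/3) = 20.

20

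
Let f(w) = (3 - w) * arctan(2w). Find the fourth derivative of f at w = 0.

64

Distribute the polynomial across the series and collect like powers.
From the series, [w^4] f = 8/3; multiply by 4! = 24 to get 64.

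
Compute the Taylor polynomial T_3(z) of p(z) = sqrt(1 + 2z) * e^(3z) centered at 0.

8*z^3 + 7*z^2 + 4*z + 1

Write out both Maclaurin series and multiply, keeping only the needed powers.
p(0) = 1
p′(0) = 4
p′′(0) = 14
p′′′(0) = 48
Dividing each by k! gives the coefficients c_0, ..., c_3.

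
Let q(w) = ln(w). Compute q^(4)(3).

-2/27

From the series, [(w - 3)^4] q = -1/324; multiply by 4! = 24 to get -2/27.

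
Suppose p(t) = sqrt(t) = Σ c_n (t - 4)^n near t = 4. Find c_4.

Compute the successive derivatives at the expansion point and divide by k!.
[(t - 4)^0] = 2;  [(t - 4)^1] = 1/4;  [(t - 4)^2] = -1/64;  [(t - 4)^3] = 1/512;  [(t - 4)^4] = -5/16384.

-5/16384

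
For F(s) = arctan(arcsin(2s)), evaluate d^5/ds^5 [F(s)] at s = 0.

416

Plug the Maclaurin series of the inner function into that of the outer and collect terms.
The coefficient of s^5 in the expansion is 52/15, so F^(5)(0) = 5! * (52/15) = 416.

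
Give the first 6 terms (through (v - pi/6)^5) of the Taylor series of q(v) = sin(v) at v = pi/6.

q(pi/6) = 1/2
q′(pi/6) = sqrt(3)/2
q′′(pi/6) = -1/2
q′′′(pi/6) = -sqrt(3)/2
q^(4)(pi/6) = 1/2
q^(5)(pi/6) = sqrt(3)/2

sqrt(3)*(v - pi/6)^5/240 + (v - pi/6)^4/48 - sqrt(3)*(v - pi/6)^3/12 - (v - pi/6)^2/4 + sqrt(3)*(v - pi/6)/2 + 1/2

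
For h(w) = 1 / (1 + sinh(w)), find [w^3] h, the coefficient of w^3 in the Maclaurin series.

-7/6

Expand as Σ (-1)^k u^k with u equal to the inner function's series.
h(0) = 1
h′(0) = -1
h′′(0) = 2
h′′′(0) = -7
Dividing each by k! gives the coefficients c_0, ..., c_3.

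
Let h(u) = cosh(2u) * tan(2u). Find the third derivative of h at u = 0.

40

Take the Cauchy product of the two expansions.
From the series, [u^3] h = 20/3; multiply by 3! = 6 to get 40.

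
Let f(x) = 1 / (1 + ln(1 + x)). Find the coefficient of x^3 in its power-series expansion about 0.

-7/3

Write 1/(1+u) = 1 - u + u^2 - u^3 + ... and substitute the series for u.
f(0) = 1
f′(0) = -1
f′′(0) = 3
f′′′(0) = -14
Dividing each by k! gives the coefficients c_0, ..., c_3.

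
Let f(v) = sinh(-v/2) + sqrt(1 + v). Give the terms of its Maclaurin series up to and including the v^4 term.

-5*v^4/128 + v^3/24 - v^2/8 + 1

Combine the two series term by term.
[v^0] = 1;  [v^1] = 0;  [v^2] = -1/8;  [v^3] = 1/24;  [v^4] = -5/128.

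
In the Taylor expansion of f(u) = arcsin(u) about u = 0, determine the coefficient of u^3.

1/6

Use the known series and substitute for the argument.
f(0) = 0
f′(0) = 1
f′′(0) = 0
f′′′(0) = 1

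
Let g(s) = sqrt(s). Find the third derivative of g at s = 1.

3/8

The coefficient of (s - 1)^3 in the expansion is 1/16, so g′′′(1) = 3! * (1/16) = 3/8.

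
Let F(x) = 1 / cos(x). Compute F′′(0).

Write the quotient as an unknown series and match coefficients against numerator = denominator · series.
The coefficient of x^2 in the expansion is 1/2, so F′′(0) = 2! * (1/2) = 1.

1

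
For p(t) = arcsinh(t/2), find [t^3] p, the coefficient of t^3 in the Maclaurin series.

-1/48

Apply the Taylor formula c_k = f^(k)(a)/k!.
[t^0] = 0;  [t^1] = 1/2;  [t^2] = 0;  [t^3] = -1/48.
So c_3 = p′′′(0)/3! = -1/48.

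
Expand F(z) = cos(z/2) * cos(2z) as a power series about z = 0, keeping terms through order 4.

353*z^4/384 - 17*z^2/8 + 1

Multiply the two series term by term and collect like powers.
F(0) = 1
F′(0) = 0
F′′(0) = -17/4
F′′′(0) = 0
F^(4)(0) = 353/16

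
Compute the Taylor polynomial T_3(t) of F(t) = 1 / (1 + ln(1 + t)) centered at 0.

-7*t^3/3 + 3*t^2/2 - t + 1

Expand as Σ (-1)^k u^k with u equal to the inner function's series.
F(0) = 1
F′(0) = -1
F′′(0) = 3
F′′′(0) = -14
Then c_k = F^(k)(0)/k! gives each Taylor coefficient.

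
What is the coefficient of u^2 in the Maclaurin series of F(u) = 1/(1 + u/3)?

F(0) = 1
F′(0) = -1/3
F′′(0) = 2/9

1/9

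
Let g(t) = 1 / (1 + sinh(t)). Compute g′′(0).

2

Write 1/(1+u) = 1 - u + u^2 - u^3 + ... and substitute the series for u.
The coefficient of t^2 in the expansion is 1, so g′′(0) = 2! * (1) = 2.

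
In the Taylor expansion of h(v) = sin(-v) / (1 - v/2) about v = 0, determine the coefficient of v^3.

-1/12

Expand each factor separately, then convolve coefficients.
h(0) = 0
h′(0) = -1
h′′(0) = -1
h′′′(0) = -1/2
So c_3 = h′′′(0)/3! = -1/12.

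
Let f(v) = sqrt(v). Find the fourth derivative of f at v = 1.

-15/16

The coefficient of (v - 1)^4 in the expansion is -5/128, so f^(4)(1) = 4! * (-5/128) = -15/16.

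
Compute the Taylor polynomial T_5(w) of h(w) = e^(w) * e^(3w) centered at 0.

Write out both Maclaurin series and multiply, keeping only the needed powers.
h(0) = 1
h′(0) = 4
h′′(0) = 16
h′′′(0) = 64
h^(4)(0) = 256
h^(5)(0) = 1024

128*w^5/15 + 32*w^4/3 + 32*w^3/3 + 8*w^2 + 4*w + 1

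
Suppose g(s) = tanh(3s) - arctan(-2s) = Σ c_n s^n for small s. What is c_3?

Expand each term separately and add.
g(0) = 0
g′(0) = 5
g′′(0) = 0
g′′′(0) = -70
So c_3 = g′′′(0)/3! = -35/3.

-35/3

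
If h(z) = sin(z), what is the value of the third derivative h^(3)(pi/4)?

From the series, [(z - pi/4)^3] h = -sqrt(2)/12; multiply by 3! = 6 to get -sqrt(2)/2.

-sqrt(2)/2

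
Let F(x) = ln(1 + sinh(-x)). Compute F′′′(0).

-3

Let u equal the inner series; expand the outer function in u and truncate.
The coefficient of x^3 in the expansion is -1/2, so F′′′(0) = 3! * (-1/2) = -3.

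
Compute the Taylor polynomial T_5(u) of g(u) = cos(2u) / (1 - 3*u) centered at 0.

Multiply the numerator's expansion by the denominator's geometric series.
g(0) = 1
g′(0) = 3
g′′(0) = 14
g′′′(0) = 126
g^(4)(0) = 1528
g^(5)(0) = 22920

191*u^5 + 191*u^4/3 + 21*u^3 + 7*u^2 + 3*u + 1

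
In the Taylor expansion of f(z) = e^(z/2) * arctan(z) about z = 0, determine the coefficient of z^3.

-5/24

Expand each factor separately, then convolve coefficients.
So c_3 = f′′′(0)/3! = -5/24.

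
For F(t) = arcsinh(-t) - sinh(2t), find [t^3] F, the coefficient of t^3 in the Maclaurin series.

Expand each term separately and add.
F(0) = 0
F′(0) = -3
F′′(0) = 0
F′′′(0) = -7

-7/6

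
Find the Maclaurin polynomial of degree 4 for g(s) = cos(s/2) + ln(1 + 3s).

Expand each term separately and add.

-7775*s^4/384 + 9*s^3 - 37*s^2/8 + 3*s + 1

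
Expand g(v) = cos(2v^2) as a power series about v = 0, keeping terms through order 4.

1 - 2*v^4

g(0) = 1
g′(0) = 0
g′′(0) = 0
g′′′(0) = 0
g^(4)(0) = -48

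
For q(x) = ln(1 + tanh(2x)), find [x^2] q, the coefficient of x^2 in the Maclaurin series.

-2

Substitute the inner expansion into the outer series and collect powers.
q(0) = 0
q′(0) = 2
q′′(0) = -4
Then c_k = q^(k)(0)/k! gives each Taylor coefficient.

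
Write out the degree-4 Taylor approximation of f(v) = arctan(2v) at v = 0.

-8*v^3/3 + 2*v

f(0) = 0
f′(0) = 2
f′′(0) = 0
f′′′(0) = -16
f^(4)(0) = 0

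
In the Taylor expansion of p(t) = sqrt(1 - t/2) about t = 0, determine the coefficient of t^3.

-1/128

p(0) = 1
p′(0) = -1/4
p′′(0) = -1/16
p′′′(0) = -3/64
Then c_k = p^(k)(0)/k! gives each Taylor coefficient.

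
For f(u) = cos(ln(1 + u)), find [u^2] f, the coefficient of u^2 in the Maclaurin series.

-1/2

Let u equal the inner series; expand the outer function in u and truncate.
[u^0] = 1;  [u^1] = 0;  [u^2] = -1/2.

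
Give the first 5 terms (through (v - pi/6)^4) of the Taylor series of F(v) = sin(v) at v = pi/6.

Apply the Taylor formula c_k = f^(k)(a)/k!.
F(pi/6) = 1/2
F′(pi/6) = sqrt(3)/2
F′′(pi/6) = -1/2
F′′′(pi/6) = -sqrt(3)/2
F^(4)(pi/6) = 1/2

(v - pi/6)^4/48 - sqrt(3)*(v - pi/6)^3/12 - (v - pi/6)^2/4 + sqrt(3)*(v - pi/6)/2 + 1/2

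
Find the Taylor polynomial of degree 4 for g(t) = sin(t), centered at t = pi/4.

Differentiate repeatedly and evaluate at the center.
[(t - pi/4)^0] = sqrt(2)/2;  [(t - pi/4)^1] = sqrt(2)/2;  [(t - pi/4)^2] = -sqrt(2)/4;  [(t - pi/4)^3] = -sqrt(2)/12;  [(t - pi/4)^4] = sqrt(2)/48.

sqrt(2)*(t - pi/4)^4/48 - sqrt(2)*(t - pi/4)^3/12 - sqrt(2)*(t - pi/4)^2/4 + sqrt(2)*(t - pi/4)/2 + sqrt(2)/2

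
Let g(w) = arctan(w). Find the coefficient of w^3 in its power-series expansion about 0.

g(0) = 0
g′(0) = 1
g′′(0) = 0
g′′′(0) = -2

-1/3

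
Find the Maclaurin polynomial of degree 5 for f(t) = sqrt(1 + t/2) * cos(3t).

Expand each factor separately, then convolve coefficients.
[t^0] = 1;  [t^1] = 1/4;  [t^2] = -145/32;  [t^3] = -143/128;  [t^4] = 7195/2048;  [t^5] = 6631/8192.

6631*t^5/8192 + 7195*t^4/2048 - 143*t^3/128 - 145*t^2/32 + t/4 + 1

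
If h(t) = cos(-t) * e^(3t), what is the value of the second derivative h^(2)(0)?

8

Multiply the two series term by term and collect like powers.
The coefficient of t^2 in the expansion is 4, so h′′(0) = 2! * (4) = 8.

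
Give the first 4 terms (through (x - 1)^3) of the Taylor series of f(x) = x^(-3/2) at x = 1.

-35*(x - 1)^3/16 + 15*(x - 1)^2/8 - 3*(x - 1)/2 + 1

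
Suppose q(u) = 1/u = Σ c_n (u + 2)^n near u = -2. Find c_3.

-1/16

q(-2) = -1/2
q′(-2) = -1/4
q′′(-2) = -1/4
q′′′(-2) = -3/8
So c_3 = q′′′(-2)/3! = -1/16.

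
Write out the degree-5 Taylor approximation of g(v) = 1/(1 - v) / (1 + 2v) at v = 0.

-21*v^5 + 11*v^4 - 5*v^3 + 3*v^2 - v + 1

Write out both Maclaurin series and multiply, keeping only the needed powers.
[v^0] = 1;  [v^1] = -1;  [v^2] = 3;  [v^3] = -5;  [v^4] = 11;  [v^5] = -21.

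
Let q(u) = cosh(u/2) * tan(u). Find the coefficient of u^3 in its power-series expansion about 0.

Expand each factor separately, then convolve coefficients.
q(0) = 0
q′(0) = 1
q′′(0) = 0
q′′′(0) = 11/4
So c_3 = q′′′(0)/3! = 11/24.

11/24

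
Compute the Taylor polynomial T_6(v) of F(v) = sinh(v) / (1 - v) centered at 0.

Take the Cauchy product of the two expansions.

47*v^6/40 + 47*v^5/40 + 7*v^4/6 + 7*v^3/6 + v^2 + v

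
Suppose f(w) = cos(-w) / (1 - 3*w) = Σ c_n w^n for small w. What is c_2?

Multiply the numerator's expansion by the denominator's geometric series.
f(0) = 1
f′(0) = 3
f′′(0) = 17

17/2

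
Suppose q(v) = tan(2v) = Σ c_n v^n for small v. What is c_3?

8/3

Compute the successive derivatives at the expansion point and divide by k!.
So c_3 = q′′′(0)/3! = 8/3.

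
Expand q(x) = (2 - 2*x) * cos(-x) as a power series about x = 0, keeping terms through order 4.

x^4/12 + x^3 - x^2 - 2*x + 2

Shift and add copies of the series according to the polynomial's terms.
q(0) = 2
q′(0) = -2
q′′(0) = -2
q′′′(0) = 6
q^(4)(0) = 2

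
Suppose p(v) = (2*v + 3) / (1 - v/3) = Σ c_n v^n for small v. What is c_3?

Multiply each power in the prefactor through the base expansion.
So c_3 = p′′′(0)/3! = 1/3.

1/3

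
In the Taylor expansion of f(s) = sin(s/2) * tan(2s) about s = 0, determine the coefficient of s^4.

31/24

Write out both Maclaurin series and multiply, keeping only the needed powers.
[s^0] = 0;  [s^1] = 0;  [s^2] = 1;  [s^3] = 0;  [s^4] = 31/24.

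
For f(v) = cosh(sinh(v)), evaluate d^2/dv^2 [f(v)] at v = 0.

1

Plug the Maclaurin series of the inner function into that of the outer and collect terms.
From the series, [v^2] f = 1/2; multiply by 2! = 2 to get 1.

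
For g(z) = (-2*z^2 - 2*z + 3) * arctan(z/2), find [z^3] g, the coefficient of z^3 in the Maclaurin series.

-9/8

Shift and add copies of the series according to the polynomial's terms.
g(0) = 0
g′(0) = 3/2
g′′(0) = -2
g′′′(0) = -27/4
Dividing each by k! gives the coefficients c_0, ..., c_3.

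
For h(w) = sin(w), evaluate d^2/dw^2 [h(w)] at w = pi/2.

-1

From the series, [(w - pi/2)^2] h = -1/2; multiply by 2! = 2 to get -1.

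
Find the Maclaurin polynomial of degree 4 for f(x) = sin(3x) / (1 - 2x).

15*x^4 + 15*x^3/2 + 6*x^2 + 3*x

Take the Cauchy product of the two expansions.
f(0) = 0
f′(0) = 3
f′′(0) = 12
f′′′(0) = 45
f^(4)(0) = 360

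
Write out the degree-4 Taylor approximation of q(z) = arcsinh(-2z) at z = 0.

4*z^3/3 - 2*z

Differentiate repeatedly and evaluate at the center.
q(0) = 0
q′(0) = -2
q′′(0) = 0
q′′′(0) = 8
q^(4)(0) = 0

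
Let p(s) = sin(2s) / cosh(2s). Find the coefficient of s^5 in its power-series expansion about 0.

48/5

Divide the numerator series by the denominator series (power-series long division).
p(0) = 0
p′(0) = 2
p′′(0) = 0
p′′′(0) = -32
p^(4)(0) = 0
p^(5)(0) = 1152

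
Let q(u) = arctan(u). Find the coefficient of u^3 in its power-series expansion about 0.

q(0) = 0
q′(0) = 1
q′′(0) = 0
q′′′(0) = -2
Then c_k = q^(k)(0)/k! gives each Taylor coefficient.

-1/3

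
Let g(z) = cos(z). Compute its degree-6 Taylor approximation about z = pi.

g(pi) = -1
g′(pi) = 0
g′′(pi) = 1
g′′′(pi) = 0
g^(4)(pi) = -1
g^(5)(pi) = 0
g^(6)(pi) = 1

(z - pi)^6/720 - (z - pi)^4/24 + (z - pi)^2/2 - 1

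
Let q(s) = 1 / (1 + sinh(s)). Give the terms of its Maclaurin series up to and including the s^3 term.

-7*s^3/6 + s^2 - s + 1

Use the geometric series for the reciprocal, then substitute.
[s^0] = 1;  [s^1] = -1;  [s^2] = 1;  [s^3] = -7/6.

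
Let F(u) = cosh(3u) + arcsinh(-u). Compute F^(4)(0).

81

Expand each term separately and add.
The coefficient of u^4 in the expansion is 27/8, so F^(4)(0) = 4! * (27/8) = 81.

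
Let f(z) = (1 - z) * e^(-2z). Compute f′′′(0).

Multiply each power in the prefactor through the base expansion.
The coefficient of z^3 in the expansion is -10/3, so f′′′(0) = 3! * (-10/3) = -20.

-20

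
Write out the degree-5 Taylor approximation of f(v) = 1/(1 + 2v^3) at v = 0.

1 - 2*v^3

Apply the Taylor formula c_k = f^(k)(a)/k!.
f(0) = 1
f′(0) = 0
f′′(0) = 0
f′′′(0) = -12
f^(4)(0) = 0
f^(5)(0) = 0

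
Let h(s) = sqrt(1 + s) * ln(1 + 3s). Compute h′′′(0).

153/4

Multiply the two series term by term and collect like powers.
From the series, [s^3] h = 51/8; multiply by 3! = 6 to get 153/4.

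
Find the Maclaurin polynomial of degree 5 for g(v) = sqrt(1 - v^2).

Use the known series and substitute for the argument.

-v^4/8 - v^2/2 + 1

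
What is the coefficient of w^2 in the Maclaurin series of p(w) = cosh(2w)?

p(0) = 1
p′(0) = 0
p′′(0) = 4
So c_2 = p′′(0)/2! = 2.

2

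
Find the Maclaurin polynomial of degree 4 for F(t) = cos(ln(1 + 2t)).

Compose series: expand the inner function first, then feed it into the outer expansion.
F(0) = 1
F′(0) = 0
F′′(0) = -4
F′′′(0) = 24
F^(4)(0) = -160
Dividing each by k! gives the coefficients c_0, ..., c_4.

-20*t^4/3 + 4*t^3 - 2*t^2 + 1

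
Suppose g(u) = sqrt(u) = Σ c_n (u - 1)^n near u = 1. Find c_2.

-1/8

g(1) = 1
g′(1) = 1/2
g′′(1) = -1/4
So c_2 = g′′(1)/2! = -1/8.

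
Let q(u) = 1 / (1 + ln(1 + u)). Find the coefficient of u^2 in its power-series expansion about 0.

Write 1/(1+u) = 1 - u + u^2 - u^3 + ... and substitute the series for u.
q(0) = 1
q′(0) = -1
q′′(0) = 3
Dividing each by k! gives the coefficients c_0, ..., c_2.

3/2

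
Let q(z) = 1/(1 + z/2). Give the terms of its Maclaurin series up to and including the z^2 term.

z^2/4 - z/2 + 1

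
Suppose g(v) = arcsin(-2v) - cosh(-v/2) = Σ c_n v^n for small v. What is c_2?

-1/8

Expand each term separately and add.
g(0) = -1
g′(0) = -2
g′′(0) = -1/4
So c_2 = g′′(0)/2! = -1/8.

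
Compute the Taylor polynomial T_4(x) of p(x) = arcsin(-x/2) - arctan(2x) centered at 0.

127*x^3/48 - 5*x/2

Add the two expansions coefficient-wise.
[x^0] = 0;  [x^1] = -5/2;  [x^2] = 0;  [x^3] = 127/48;  [x^4] = 0.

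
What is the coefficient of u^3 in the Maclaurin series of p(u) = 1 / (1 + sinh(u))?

Use the geometric series for the reciprocal, then substitute.
p(0) = 1
p′(0) = -1
p′′(0) = 2
p′′′(0) = -7
The Taylor polynomial is Σ p^(k)(0)/k! · u^k.

-7/6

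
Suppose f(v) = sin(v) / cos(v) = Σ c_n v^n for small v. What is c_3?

Invert the denominator's series and multiply.

1/3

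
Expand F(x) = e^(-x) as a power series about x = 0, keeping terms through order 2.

x^2/2 - x + 1

[x^0] = 1;  [x^1] = -1;  [x^2] = 1/2.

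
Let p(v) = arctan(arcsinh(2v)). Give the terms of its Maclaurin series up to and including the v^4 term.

-4*v^3 + 2*v

Substitute the inner expansion into the outer series and collect powers.
[v^0] = 0;  [v^1] = 2;  [v^2] = 0;  [v^3] = -4;  [v^4] = 0.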